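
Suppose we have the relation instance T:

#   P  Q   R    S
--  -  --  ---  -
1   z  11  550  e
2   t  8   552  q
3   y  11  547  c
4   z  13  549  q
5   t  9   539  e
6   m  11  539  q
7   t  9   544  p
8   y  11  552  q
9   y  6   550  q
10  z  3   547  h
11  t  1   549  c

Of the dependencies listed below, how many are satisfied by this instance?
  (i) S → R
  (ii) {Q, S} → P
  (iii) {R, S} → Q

0

(i) S → R: S=e: rows 1, 5 → R takes values {550, 539} — violation; S=q: rows 2, 4, 6, 8, 9 → R takes values {552, 549, 539, 550} — violation; S=c: rows 3, 11 → R takes values {547, 549} — violation — fails.
(ii) {Q, S} → P: (Q=11, S=q): rows 6, 8 → P takes values {m, y} — violation — fails.
(iii) {R, S} → Q: (R=552, S=q): rows 2, 8 → Q takes values {8, 11} — violation — fails.
None of the 3 dependencies hold.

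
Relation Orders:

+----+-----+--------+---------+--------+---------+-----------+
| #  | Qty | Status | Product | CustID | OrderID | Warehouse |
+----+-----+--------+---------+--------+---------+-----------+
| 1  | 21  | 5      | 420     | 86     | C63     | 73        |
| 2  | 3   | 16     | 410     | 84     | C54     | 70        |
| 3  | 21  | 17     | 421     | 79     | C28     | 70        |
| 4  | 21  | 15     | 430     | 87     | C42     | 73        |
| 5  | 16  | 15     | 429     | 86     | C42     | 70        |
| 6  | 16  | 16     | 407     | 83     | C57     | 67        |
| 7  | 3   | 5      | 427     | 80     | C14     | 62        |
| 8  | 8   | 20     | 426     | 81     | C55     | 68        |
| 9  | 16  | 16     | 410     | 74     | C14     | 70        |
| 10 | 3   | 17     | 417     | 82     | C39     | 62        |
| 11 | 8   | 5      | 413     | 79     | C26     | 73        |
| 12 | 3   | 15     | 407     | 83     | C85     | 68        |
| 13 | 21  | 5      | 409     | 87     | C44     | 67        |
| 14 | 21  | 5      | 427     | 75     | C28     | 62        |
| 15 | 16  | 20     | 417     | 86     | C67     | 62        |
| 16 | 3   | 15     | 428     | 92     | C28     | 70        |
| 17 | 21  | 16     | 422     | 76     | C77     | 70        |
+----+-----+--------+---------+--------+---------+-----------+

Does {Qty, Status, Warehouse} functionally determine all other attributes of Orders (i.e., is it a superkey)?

Yes

All 17 rows have distinct {Qty, Status, Warehouse} values, so {Qty, Status, Warehouse} → (all attributes) holds and {Qty, Status, Warehouse} is a superkey.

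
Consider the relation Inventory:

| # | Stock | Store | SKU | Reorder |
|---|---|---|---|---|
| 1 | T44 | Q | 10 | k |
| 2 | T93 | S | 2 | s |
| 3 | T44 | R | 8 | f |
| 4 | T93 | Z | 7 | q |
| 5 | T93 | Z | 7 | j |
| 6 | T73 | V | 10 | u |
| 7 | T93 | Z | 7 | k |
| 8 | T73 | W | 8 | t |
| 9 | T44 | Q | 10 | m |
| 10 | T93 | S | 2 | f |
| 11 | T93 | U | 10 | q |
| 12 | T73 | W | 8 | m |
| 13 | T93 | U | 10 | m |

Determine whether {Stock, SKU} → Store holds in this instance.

Yes

(Stock=T44, SKU=10): rows 1, 9 → Store = Q, Q ✓
(Stock=T93, SKU=2): rows 2, 10 → Store = S, S ✓
(Stock=T44, SKU=8): row 3 → Store = R ✓
(Stock=T93, SKU=7): rows 4, 5, 7 → Store = Z, Z, Z ✓
(Stock=T73, SKU=10): row 6 → Store = V ✓
(Stock=T73, SKU=8): rows 8, 12 → Store = W, W ✓
(Stock=T93, SKU=10): rows 11, 13 → Store = U, U ✓
Every {Stock, SKU} value is associated with a single Store value, so {Stock, SKU} → Store holds.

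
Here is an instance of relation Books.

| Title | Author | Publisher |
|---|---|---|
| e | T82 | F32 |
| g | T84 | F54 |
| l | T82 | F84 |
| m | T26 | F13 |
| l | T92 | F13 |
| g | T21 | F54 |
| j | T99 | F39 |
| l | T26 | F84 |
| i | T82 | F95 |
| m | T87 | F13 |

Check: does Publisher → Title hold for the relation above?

No

Publisher=F32: 1 row → Title = e ✓
Publisher=F54: 2 rows → Title = g, g ✓
Publisher=F84: 2 rows → Title = l, l ✓
Publisher=F13: 3 rows → Title takes values {m, l} — violation
Publisher=F39: 1 row → Title = j ✓
Publisher=F95: 1 row → Title = i ✓
Two rows agree on Publisher but differ on Title, so Publisher → Title does not hold.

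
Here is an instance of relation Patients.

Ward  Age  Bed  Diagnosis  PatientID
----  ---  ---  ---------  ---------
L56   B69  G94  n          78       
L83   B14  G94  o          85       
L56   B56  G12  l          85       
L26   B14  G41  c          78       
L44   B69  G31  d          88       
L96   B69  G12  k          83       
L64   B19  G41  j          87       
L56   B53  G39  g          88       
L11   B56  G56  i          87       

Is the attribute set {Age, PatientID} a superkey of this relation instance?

Yes

All 9 rows have distinct {Age, PatientID} values, so {Age, PatientID} → (all attributes) holds and {Age, PatientID} is a superkey.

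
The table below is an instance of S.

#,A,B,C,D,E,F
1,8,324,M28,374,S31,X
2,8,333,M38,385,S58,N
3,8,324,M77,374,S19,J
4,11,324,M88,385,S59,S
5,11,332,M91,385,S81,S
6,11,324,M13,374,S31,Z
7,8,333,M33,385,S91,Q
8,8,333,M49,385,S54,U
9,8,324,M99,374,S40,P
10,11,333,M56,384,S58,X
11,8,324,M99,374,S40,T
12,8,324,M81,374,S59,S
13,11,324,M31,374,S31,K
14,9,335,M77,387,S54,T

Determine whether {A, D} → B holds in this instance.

No

(A=8, D=374): rows 1, 3, 9, 11, 12 → B = 324, 324, 324, 324, 324 ✓
(A=8, D=385): rows 2, 7, 8 → B = 333, 333, 333 ✓
(A=11, D=385): rows 4, 5 → B takes values {324, 332} — violation
(A=11, D=374): rows 6, 13 → B = 324, 324 ✓
(A=11, D=384): row 10 → B = 333 ✓
(A=9, D=387): row 14 → B = 335 ✓
Two rows agree on {A, D} but differ on B, so {A, D} → B does not hold.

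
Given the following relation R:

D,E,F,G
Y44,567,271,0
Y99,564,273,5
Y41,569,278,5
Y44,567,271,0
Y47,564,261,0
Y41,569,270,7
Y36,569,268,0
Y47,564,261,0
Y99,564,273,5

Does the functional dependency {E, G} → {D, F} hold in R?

(E=567, G=0): 2 rows → {D,F} = (Y44, 271), (Y44, 271) ✓
(E=564, G=5): 2 rows → {D,F} = (Y99, 273), (Y99, 273) ✓
(E=569, G=5): 1 row → {D,F} = (Y41, 278) ✓
(E=564, G=0): 2 rows → {D,F} = (Y47, 261), (Y47, 261) ✓
(E=569, G=7): 1 row → {D,F} = (Y41, 270) ✓
(E=569, G=0): 1 row → {D,F} = (Y36, 268) ✓
Every {E, G} value is associated with a single {D, F} value, so {E, G} → {D, F} holds.

Yes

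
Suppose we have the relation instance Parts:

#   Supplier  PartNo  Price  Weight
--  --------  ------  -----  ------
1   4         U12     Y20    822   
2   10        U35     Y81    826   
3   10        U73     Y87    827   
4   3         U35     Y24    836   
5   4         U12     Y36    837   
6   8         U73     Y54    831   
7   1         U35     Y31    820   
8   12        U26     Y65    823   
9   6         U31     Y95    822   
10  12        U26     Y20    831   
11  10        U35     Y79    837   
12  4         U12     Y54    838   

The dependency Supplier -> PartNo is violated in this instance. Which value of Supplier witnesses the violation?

Supplier=4: rows 1, 5, 12 → PartNo = U12, U12, U12 ✓
Supplier=10: rows 2, 3, 11 → PartNo takes values {U35, U73} — violation
Supplier=3: row 4 → PartNo = U35 ✓
Supplier=8: row 6 → PartNo = U73 ✓
Supplier=1: row 7 → PartNo = U35 ✓
Supplier=12: rows 8, 10 → PartNo = U26, U26 ✓
Supplier=6: row 9 → PartNo = U31 ✓
The only Supplier value with inconsistent PartNo is Supplier=10.

10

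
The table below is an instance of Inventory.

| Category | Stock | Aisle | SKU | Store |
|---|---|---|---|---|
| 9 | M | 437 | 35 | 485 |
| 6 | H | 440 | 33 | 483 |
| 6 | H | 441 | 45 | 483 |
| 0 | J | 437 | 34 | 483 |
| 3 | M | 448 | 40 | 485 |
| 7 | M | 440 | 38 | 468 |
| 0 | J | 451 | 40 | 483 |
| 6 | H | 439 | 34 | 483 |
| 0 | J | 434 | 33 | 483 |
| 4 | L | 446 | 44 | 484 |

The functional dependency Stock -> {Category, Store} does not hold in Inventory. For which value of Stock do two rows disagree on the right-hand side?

M

Stock=M: 3 rows → {Category,Store} takes values {(9, 485), (3, 485), (7, 468)} — violation
Stock=H: 3 rows → {Category,Store} = (6, 483), (6, 483), (6, 483) ✓
Stock=J: 3 rows → {Category,Store} = (0, 483), (0, 483), (0, 483) ✓
Stock=L: 1 row → {Category,Store} = (4, 484) ✓
The only Stock value with inconsistent RHS is Stock=M.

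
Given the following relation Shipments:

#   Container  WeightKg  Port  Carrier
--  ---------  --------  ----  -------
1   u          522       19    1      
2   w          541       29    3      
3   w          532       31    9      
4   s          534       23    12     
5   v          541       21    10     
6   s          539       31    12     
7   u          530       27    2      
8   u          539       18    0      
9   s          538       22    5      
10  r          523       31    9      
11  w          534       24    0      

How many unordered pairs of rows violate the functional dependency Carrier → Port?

2

Carrier=9: all 2 rows agree on Port — 0 pairs.
Carrier=12: violating pairs (4,6) — 1 pair.
Carrier=0: violating pairs (8,11) — 1 pair.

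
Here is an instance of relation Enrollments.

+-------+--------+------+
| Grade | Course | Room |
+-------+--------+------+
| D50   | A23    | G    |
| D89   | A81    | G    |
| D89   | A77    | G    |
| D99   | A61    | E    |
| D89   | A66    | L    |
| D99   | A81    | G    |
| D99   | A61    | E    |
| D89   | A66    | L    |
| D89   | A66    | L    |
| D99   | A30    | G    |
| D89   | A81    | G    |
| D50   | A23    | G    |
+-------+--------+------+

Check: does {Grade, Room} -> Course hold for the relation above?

(Grade=D50, Room=G): 2 rows → Course = A23, A23 ✓
(Grade=D89, Room=G): 3 rows → Course takes values {A81, A77} — violation
(Grade=D99, Room=E): 2 rows → Course = A61, A61 ✓
(Grade=D89, Room=L): 3 rows → Course = A66, A66, A66 ✓
(Grade=D99, Room=G): 2 rows → Course takes values {A81, A30} — violation
Two rows agree on {Grade, Room} but differ on Course, so {Grade, Room} -> Course does not hold.

No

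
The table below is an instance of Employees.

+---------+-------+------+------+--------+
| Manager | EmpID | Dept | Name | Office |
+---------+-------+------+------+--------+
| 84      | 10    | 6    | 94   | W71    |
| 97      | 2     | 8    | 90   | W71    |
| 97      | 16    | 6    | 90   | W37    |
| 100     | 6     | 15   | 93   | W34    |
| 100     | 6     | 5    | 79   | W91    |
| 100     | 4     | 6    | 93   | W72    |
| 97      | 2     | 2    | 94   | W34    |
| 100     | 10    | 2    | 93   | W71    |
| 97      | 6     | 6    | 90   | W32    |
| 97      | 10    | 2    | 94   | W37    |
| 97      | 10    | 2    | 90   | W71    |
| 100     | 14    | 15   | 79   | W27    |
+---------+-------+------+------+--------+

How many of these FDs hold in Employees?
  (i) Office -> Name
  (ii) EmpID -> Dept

(i) Office -> Name: Office=W71: 4 rows → Name takes values {94, 90, 93} — violation; Office=W37: 2 rows → Name takes values {90, 94} — violation; Office=W34: 2 rows → Name takes values {93, 94} — violation — fails.
(ii) EmpID -> Dept: EmpID=10: 4 rows → Dept takes values {6, 2} — violation; EmpID=2: 2 rows → Dept takes values {8, 2} — violation; EmpID=6: 3 rows → Dept takes values {15, 5, 6} — violation — fails.
None of the 2 dependencies hold.

0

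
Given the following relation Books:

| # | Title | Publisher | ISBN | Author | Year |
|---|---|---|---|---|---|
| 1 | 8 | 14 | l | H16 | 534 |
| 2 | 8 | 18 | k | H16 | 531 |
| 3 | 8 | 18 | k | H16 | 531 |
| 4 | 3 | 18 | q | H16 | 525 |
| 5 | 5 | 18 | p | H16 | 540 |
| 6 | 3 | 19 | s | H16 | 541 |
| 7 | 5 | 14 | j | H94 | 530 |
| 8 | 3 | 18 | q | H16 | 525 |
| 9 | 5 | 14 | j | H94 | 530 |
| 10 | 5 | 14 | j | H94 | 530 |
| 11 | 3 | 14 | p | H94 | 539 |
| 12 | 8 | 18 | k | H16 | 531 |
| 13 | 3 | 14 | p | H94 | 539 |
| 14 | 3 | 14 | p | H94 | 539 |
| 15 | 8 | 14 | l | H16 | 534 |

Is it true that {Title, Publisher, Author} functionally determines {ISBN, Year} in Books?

(Title=8, Publisher=14, Author=H16): rows 1, 15 → {ISBN,Year} = (l, 534), (l, 534) ✓
(Title=8, Publisher=18, Author=H16): rows 2, 3, 12 → {ISBN,Year} = (k, 531), (k, 531), (k, 531) ✓
(Title=3, Publisher=18, Author=H16): rows 4, 8 → {ISBN,Year} = (q, 525), (q, 525) ✓
(Title=5, Publisher=18, Author=H16): row 5 → {ISBN,Year} = (p, 540) ✓
(Title=3, Publisher=19, Author=H16): row 6 → {ISBN,Year} = (s, 541) ✓
(Title=5, Publisher=14, Author=H94): rows 7, 9, 10 → {ISBN,Year} = (j, 530), (j, 530), (j, 530) ✓
(Title=3, Publisher=14, Author=H94): rows 11, 13, 14 → {ISBN,Year} = (p, 539), (p, 539), (p, 539) ✓
Every {Title, Publisher, Author} value is associated with a single {ISBN, Year} value, so {Title, Publisher, Author} -> {ISBN, Year} holds.

Yes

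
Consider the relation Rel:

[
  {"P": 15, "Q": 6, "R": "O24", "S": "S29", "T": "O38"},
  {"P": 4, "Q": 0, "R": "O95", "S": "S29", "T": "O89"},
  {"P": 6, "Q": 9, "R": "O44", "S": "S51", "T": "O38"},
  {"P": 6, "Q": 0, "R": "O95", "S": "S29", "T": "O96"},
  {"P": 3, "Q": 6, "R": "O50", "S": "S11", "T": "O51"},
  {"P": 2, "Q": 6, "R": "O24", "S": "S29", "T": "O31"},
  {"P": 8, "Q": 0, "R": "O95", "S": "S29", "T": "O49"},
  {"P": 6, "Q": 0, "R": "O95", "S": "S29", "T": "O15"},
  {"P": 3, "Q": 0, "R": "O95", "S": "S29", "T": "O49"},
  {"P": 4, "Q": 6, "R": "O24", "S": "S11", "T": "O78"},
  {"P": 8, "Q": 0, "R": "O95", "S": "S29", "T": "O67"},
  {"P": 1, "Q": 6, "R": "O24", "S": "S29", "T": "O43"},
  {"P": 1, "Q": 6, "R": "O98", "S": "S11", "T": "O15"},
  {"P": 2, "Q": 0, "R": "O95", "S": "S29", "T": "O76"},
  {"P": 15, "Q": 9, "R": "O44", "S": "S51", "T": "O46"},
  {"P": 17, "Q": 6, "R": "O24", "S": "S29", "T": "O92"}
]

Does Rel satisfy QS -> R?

No

(Q=6, S=S29): 4 rows → R = O24, O24, O24, O24 ✓
(Q=0, S=S29): 7 rows → R = O95, O95, O95, O95, O95, O95, O95 ✓
(Q=9, S=S51): 2 rows → R = O44, O44 ✓
(Q=6, S=S11): 3 rows → R takes values {O50, O24, O98} — violation
Two rows agree on QS but differ on R, so QS -> R does not hold.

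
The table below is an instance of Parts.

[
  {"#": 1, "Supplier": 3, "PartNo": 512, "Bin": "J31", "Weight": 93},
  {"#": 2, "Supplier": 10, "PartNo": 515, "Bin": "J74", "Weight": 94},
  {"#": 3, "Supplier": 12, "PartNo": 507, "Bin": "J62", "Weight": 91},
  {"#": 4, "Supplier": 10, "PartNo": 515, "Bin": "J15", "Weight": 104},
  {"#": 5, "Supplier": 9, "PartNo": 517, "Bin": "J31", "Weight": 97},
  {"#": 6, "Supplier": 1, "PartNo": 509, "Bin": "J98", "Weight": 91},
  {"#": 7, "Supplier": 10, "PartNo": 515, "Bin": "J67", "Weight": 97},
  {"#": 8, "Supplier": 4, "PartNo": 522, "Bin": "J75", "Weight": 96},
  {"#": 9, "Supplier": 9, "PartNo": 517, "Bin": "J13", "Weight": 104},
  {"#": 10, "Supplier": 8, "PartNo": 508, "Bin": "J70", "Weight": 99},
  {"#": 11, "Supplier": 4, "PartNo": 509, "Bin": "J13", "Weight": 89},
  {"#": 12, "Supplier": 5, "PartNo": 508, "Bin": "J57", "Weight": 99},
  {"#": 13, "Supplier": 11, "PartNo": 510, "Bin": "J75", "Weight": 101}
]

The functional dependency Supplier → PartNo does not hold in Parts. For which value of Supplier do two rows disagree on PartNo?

Supplier=3: row 1 → PartNo = 512 ✓
Supplier=10: rows 2, 4, 7 → PartNo = 515, 515, 515 ✓
Supplier=12: row 3 → PartNo = 507 ✓
Supplier=9: rows 5, 9 → PartNo = 517, 517 ✓
Supplier=1: row 6 → PartNo = 509 ✓
Supplier=4: rows 8, 11 → PartNo takes values {522, 509} — violation
Supplier=8: row 10 → PartNo = 508 ✓
Supplier=5: row 12 → PartNo = 508 ✓
Supplier=11: row 13 → PartNo = 510 ✓
The only Supplier value with inconsistent PartNo is Supplier=4.

4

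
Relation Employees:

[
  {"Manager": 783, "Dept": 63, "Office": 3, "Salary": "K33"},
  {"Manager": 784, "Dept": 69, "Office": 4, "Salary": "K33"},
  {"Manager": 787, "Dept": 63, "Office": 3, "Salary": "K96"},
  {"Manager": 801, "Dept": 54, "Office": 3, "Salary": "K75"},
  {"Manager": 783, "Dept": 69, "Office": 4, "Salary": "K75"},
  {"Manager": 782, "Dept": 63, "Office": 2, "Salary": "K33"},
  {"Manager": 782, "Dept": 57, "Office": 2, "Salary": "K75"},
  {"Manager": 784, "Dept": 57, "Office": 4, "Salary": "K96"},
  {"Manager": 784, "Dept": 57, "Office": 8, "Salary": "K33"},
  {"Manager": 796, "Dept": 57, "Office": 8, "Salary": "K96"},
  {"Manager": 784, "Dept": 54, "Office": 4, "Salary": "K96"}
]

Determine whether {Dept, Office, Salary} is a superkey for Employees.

All 11 rows have distinct {Dept, Office, Salary} values, so {Dept, Office, Salary} → (all attributes) holds and {Dept, Office, Salary} is a superkey.

Yes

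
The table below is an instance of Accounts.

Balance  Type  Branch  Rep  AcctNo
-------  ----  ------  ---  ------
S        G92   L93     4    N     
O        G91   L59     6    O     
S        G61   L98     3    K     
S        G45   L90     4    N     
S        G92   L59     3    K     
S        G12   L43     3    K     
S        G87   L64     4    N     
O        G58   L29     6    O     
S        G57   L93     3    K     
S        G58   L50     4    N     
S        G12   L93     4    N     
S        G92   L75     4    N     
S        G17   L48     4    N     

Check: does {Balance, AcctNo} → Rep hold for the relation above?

Yes

(Balance=S, AcctNo=N): 7 rows → Rep = 4, 4, 4, 4, 4, 4, 4 ✓
(Balance=O, AcctNo=O): 2 rows → Rep = 6, 6 ✓
(Balance=S, AcctNo=K): 4 rows → Rep = 3, 3, 3, 3 ✓
Every {Balance, AcctNo} value is associated with a single Rep value, so {Balance, AcctNo} → Rep holds.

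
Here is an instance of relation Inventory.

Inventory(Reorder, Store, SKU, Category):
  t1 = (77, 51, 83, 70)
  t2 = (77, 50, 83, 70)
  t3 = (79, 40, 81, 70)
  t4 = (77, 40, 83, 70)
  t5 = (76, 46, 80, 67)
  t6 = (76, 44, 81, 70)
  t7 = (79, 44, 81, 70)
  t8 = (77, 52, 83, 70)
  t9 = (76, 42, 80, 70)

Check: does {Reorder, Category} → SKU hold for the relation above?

No

(Reorder=77, Category=70): rows 1, 2, 4, 8 → SKU = 83, 83, 83, 83 ✓
(Reorder=79, Category=70): rows 3, 7 → SKU = 81, 81 ✓
(Reorder=76, Category=67): row 5 → SKU = 80 ✓
(Reorder=76, Category=70): rows 6, 9 → SKU takes values {81, 80} — violation
Two rows agree on {Reorder, Category} but differ on SKU, so {Reorder, Category} → SKU does not hold.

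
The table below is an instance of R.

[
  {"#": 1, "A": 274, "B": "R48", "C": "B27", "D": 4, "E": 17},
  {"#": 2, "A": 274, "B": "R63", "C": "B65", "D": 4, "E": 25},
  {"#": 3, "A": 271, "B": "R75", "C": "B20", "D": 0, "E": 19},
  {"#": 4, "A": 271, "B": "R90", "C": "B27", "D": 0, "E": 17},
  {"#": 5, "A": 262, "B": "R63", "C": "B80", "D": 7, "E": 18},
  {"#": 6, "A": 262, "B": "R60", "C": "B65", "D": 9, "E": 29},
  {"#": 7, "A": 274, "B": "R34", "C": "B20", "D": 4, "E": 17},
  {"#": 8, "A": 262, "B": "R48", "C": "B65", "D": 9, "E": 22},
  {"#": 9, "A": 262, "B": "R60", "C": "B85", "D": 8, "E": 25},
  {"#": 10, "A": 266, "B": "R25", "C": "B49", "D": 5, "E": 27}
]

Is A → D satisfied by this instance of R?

A=274: rows 1, 2, 7 → D = 4, 4, 4 ✓
A=271: rows 3, 4 → D = 0, 0 ✓
A=262: rows 5, 6, 8, 9 → D takes values {7, 9, 8} — violation
A=266: row 10 → D = 5 ✓
Two rows agree on A but differ on D, so A → D does not hold.

No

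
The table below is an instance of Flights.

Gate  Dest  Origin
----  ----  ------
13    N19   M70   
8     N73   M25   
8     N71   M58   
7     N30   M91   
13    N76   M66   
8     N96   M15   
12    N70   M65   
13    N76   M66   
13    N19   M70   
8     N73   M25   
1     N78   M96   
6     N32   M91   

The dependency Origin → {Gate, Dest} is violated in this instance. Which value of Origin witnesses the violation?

M91

Origin=M70: 2 rows → {Gate,Dest} = (13, N19), (13, N19) ✓
Origin=M25: 2 rows → {Gate,Dest} = (8, N73), (8, N73) ✓
Origin=M58: 1 row → {Gate,Dest} = (8, N71) ✓
Origin=M91: 2 rows → {Gate,Dest} takes values {(7, N30), (6, N32)} — violation
Origin=M66: 2 rows → {Gate,Dest} = (13, N76), (13, N76) ✓
Origin=M15: 1 row → {Gate,Dest} = (8, N96) ✓
Origin=M65: 1 row → {Gate,Dest} = (12, N70) ✓
Origin=M96: 1 row → {Gate,Dest} = (1, N78) ✓
The only Origin value with inconsistent RHS is Origin=M91.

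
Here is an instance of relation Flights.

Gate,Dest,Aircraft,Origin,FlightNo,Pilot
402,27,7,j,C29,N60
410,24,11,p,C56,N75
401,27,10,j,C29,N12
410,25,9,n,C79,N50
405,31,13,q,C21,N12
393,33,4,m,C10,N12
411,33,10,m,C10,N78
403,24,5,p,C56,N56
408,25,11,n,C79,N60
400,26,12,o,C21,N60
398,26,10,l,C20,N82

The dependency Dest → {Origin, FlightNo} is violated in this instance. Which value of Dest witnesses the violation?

Dest=27: 2 rows → {Origin,FlightNo} = (j, C29), (j, C29) ✓
Dest=24: 2 rows → {Origin,FlightNo} = (p, C56), (p, C56) ✓
Dest=25: 2 rows → {Origin,FlightNo} = (n, C79), (n, C79) ✓
Dest=31: 1 row → {Origin,FlightNo} = (q, C21) ✓
Dest=33: 2 rows → {Origin,FlightNo} = (m, C10), (m, C10) ✓
Dest=26: 2 rows → {Origin,FlightNo} takes values {(o, C21), (l, C20)} — violation
The only Dest value with inconsistent RHS is Dest=26.

26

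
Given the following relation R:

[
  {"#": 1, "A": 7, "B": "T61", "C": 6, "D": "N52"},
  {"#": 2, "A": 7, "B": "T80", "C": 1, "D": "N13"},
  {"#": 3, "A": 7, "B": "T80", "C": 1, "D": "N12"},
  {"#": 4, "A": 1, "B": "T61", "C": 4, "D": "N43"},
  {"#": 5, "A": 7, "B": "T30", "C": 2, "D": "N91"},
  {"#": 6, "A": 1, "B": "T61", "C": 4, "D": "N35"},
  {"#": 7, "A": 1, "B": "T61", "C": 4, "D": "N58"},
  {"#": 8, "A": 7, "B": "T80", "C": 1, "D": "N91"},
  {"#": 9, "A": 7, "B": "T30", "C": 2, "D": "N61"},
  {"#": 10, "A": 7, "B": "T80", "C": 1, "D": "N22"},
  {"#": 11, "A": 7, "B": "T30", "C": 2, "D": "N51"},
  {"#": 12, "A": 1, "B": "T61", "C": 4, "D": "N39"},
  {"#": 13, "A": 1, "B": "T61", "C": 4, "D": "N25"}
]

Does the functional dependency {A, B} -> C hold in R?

Yes

(A=7, B=T61): row 1 → C = 6 ✓
(A=7, B=T80): rows 2, 3, 8, 10 → C = 1, 1, 1, 1 ✓
(A=1, B=T61): rows 4, 6, 7, 12, 13 → C = 4, 4, 4, 4, 4 ✓
(A=7, B=T30): rows 5, 9, 11 → C = 2, 2, 2 ✓
Every {A, B} value is associated with a single C value, so {A, B} -> C holds.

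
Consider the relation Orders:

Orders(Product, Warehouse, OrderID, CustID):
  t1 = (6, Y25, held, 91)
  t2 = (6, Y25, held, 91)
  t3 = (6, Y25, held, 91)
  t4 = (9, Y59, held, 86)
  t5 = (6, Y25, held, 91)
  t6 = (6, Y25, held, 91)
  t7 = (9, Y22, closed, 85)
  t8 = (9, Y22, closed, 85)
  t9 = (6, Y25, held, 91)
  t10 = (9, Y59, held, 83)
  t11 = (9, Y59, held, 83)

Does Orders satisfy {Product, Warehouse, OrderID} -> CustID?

(Product=6, Warehouse=Y25, OrderID=held): rows 1, 2, 3, 5, 6, 9 → CustID = 91, 91, 91, 91, 91, 91 ✓
(Product=9, Warehouse=Y59, OrderID=held): rows 4, 10, 11 → CustID takes values {86, 83} — violation
(Product=9, Warehouse=Y22, OrderID=closed): rows 7, 8 → CustID = 85, 85 ✓
Two rows agree on {Product, Warehouse, OrderID} but differ on CustID, so {Product, Warehouse, OrderID} -> CustID does not hold.

No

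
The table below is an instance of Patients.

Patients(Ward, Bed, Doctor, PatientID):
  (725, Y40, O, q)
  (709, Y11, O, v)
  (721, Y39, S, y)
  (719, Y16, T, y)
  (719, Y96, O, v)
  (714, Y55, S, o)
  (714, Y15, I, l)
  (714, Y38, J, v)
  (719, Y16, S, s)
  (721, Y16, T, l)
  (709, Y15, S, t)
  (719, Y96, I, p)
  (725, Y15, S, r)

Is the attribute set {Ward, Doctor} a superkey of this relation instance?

All 13 rows have distinct {Ward, Doctor} values, so {Ward, Doctor} → (all attributes) holds and {Ward, Doctor} is a superkey.

Yes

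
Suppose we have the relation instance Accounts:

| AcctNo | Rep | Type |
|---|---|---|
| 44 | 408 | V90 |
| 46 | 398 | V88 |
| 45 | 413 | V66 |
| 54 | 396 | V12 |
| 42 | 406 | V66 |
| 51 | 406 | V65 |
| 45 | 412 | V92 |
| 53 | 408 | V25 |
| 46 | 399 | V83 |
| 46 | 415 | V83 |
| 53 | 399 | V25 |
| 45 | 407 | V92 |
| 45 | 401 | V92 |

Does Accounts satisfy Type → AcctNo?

No

Type=V90: 1 row → AcctNo = 44 ✓
Type=V88: 1 row → AcctNo = 46 ✓
Type=V66: 2 rows → AcctNo takes values {45, 42} — violation
Type=V12: 1 row → AcctNo = 54 ✓
Type=V65: 1 row → AcctNo = 51 ✓
Type=V92: 3 rows → AcctNo = 45, 45, 45 ✓
Type=V25: 2 rows → AcctNo = 53, 53 ✓
Type=V83: 2 rows → AcctNo = 46, 46 ✓
Two rows agree on Type but differ on AcctNo, so Type → AcctNo does not hold.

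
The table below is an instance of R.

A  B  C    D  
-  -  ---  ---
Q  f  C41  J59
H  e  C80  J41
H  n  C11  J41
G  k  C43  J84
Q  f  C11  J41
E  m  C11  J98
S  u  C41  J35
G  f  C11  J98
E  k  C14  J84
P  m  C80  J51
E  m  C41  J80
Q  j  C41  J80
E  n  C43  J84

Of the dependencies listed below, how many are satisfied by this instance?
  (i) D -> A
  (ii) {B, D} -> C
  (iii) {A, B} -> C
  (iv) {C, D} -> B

(i) D -> A: D=J41: 3 rows → A takes values {H, Q} — violation; D=J84: 3 rows → A takes values {G, E} — violation; D=J98: 2 rows → A takes values {E, G} — violation; D=J80: 2 rows → A takes values {E, Q} — violation — fails.
(ii) {B, D} -> C: (B=k, D=J84): 2 rows → C takes values {C43, C14} — violation — fails.
(iii) {A, B} -> C: (A=Q, B=f): 2 rows → C takes values {C41, C11} — violation; (A=E, B=m): 2 rows → C takes values {C11, C41} — violation — fails.
(iv) {C, D} -> B: (C=C11, D=J41): 2 rows → B takes values {n, f} — violation; (C=C43, D=J84): 2 rows → B takes values {k, n} — violation; (C=C11, D=J98): 2 rows → B takes values {m, f} — violation; (C=C41, D=J80): 2 rows → B takes values {m, j} — violation — fails.
None of the 4 dependencies hold.

0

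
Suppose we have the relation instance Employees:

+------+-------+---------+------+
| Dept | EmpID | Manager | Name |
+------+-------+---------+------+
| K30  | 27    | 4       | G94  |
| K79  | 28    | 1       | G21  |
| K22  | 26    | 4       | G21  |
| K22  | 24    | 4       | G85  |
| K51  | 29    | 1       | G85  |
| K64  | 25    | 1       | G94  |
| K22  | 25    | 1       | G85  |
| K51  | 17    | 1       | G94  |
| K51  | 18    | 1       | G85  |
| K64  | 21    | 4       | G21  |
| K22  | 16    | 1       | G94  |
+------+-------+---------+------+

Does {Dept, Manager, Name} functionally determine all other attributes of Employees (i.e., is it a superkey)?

No

Two distinct rows share (Dept=K51, Manager=1, Name=G85), so {Dept, Manager, Name} does not determine every attribute — not a superkey.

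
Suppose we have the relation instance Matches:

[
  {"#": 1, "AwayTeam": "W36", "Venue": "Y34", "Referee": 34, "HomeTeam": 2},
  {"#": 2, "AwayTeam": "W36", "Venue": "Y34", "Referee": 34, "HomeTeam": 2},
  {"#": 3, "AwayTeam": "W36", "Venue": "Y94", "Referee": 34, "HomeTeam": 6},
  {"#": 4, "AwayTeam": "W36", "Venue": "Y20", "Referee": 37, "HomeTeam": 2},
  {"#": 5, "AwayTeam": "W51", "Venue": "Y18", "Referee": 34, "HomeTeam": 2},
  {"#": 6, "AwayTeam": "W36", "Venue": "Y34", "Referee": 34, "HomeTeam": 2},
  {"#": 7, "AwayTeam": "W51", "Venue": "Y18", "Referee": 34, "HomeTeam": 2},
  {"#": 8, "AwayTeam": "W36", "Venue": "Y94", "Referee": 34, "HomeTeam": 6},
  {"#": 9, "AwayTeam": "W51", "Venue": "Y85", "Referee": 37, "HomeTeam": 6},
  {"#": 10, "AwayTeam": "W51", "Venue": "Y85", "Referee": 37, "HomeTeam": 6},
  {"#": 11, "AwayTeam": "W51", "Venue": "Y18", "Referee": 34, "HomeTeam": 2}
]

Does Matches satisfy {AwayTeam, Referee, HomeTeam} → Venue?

Yes

(AwayTeam=W36, Referee=34, HomeTeam=2): rows 1, 2, 6 → Venue = Y34, Y34, Y34 ✓
(AwayTeam=W36, Referee=34, HomeTeam=6): rows 3, 8 → Venue = Y94, Y94 ✓
(AwayTeam=W36, Referee=37, HomeTeam=2): row 4 → Venue = Y20 ✓
(AwayTeam=W51, Referee=34, HomeTeam=2): rows 5, 7, 11 → Venue = Y18, Y18, Y18 ✓
(AwayTeam=W51, Referee=37, HomeTeam=6): rows 9, 10 → Venue = Y85, Y85 ✓
Every {AwayTeam, Referee, HomeTeam} value is associated with a single Venue value, so {AwayTeam, Referee, HomeTeam} → Venue holds.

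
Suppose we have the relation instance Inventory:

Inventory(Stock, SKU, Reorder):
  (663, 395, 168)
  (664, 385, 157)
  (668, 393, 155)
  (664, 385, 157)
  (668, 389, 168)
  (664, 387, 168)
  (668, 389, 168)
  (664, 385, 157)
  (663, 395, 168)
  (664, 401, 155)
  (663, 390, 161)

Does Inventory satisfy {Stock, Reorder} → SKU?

(Stock=663, Reorder=168): 2 rows → SKU = 395, 395 ✓
(Stock=664, Reorder=157): 3 rows → SKU = 385, 385, 385 ✓
(Stock=668, Reorder=155): 1 row → SKU = 393 ✓
(Stock=668, Reorder=168): 2 rows → SKU = 389, 389 ✓
(Stock=664, Reorder=168): 1 row → SKU = 387 ✓
(Stock=664, Reorder=155): 1 row → SKU = 401 ✓
(Stock=663, Reorder=161): 1 row → SKU = 390 ✓
Every {Stock, Reorder} value is associated with a single SKU value, so {Stock, Reorder} → SKU holds.

Yes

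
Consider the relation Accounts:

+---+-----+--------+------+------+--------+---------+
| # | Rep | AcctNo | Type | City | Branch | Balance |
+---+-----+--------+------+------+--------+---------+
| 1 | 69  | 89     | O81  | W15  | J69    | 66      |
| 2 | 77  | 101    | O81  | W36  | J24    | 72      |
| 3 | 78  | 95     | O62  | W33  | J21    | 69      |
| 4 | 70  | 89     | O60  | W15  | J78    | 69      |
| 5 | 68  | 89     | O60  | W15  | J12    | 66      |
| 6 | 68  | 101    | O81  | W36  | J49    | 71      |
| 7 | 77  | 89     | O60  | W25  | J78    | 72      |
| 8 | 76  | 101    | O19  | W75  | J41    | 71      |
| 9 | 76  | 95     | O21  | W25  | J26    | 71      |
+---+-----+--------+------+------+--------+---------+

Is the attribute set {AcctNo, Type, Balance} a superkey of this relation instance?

All 9 rows have distinct {AcctNo, Type, Balance} values, so {AcctNo, Type, Balance} → (all attributes) holds and {AcctNo, Type, Balance} is a superkey.

Yes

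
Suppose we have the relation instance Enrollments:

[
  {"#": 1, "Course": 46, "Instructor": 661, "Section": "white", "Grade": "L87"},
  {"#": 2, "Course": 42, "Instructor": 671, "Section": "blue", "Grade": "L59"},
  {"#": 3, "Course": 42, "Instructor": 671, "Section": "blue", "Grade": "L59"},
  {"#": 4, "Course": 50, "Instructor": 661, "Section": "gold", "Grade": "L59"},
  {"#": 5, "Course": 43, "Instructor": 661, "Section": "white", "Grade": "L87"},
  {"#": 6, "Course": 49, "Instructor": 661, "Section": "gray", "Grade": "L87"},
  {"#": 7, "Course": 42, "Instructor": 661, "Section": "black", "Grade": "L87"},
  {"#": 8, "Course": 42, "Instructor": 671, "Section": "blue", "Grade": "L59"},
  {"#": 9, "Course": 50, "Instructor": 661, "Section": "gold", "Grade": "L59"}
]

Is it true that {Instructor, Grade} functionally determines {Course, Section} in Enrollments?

(Instructor=661, Grade=L87): rows 1, 5, 6, 7 → {Course,Section} takes values {(46, white), (43, white), (49, gray), (42, black)} — violation
(Instructor=671, Grade=L59): rows 2, 3, 8 → {Course,Section} = (42, blue), (42, blue), (42, blue) ✓
(Instructor=661, Grade=L59): rows 4, 9 → {Course,Section} = (50, gold), (50, gold) ✓
Two rows agree on {Instructor, Grade} but differ on {Course, Section}, so {Instructor, Grade} → {Course, Section} does not hold.

No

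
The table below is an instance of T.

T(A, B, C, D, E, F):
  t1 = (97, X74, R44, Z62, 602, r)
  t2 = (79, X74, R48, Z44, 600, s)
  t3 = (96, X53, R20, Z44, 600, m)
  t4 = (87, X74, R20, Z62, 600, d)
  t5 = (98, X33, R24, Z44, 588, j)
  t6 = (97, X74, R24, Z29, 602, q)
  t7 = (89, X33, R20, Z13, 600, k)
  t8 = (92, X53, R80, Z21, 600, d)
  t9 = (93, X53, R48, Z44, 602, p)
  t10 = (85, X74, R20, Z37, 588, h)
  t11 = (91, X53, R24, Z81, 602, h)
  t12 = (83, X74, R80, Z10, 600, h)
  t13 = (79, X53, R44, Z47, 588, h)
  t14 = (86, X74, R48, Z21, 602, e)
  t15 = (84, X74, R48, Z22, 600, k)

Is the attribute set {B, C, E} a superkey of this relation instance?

Rows 2 and 15 have the same {B, C, E} value (B=X74, C=R48, E=600) but are distinct tuples, so {B, C, E} does not determine every attribute — not a superkey.

No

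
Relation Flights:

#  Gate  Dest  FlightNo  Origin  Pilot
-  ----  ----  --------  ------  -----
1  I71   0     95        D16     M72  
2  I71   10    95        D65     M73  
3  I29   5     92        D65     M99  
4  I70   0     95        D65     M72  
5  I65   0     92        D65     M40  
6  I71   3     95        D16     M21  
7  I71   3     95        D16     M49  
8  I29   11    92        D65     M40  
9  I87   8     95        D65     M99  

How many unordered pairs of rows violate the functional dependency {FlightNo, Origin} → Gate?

(FlightNo=95, Origin=D16): all 3 rows agree on Gate — 0 pairs.
(FlightNo=95, Origin=D65): violating pairs (2,4), (2,9), (4,9) — 3 pairs.
(FlightNo=92, Origin=D65): violating pairs (3,5), (5,8) — 2 pairs.

5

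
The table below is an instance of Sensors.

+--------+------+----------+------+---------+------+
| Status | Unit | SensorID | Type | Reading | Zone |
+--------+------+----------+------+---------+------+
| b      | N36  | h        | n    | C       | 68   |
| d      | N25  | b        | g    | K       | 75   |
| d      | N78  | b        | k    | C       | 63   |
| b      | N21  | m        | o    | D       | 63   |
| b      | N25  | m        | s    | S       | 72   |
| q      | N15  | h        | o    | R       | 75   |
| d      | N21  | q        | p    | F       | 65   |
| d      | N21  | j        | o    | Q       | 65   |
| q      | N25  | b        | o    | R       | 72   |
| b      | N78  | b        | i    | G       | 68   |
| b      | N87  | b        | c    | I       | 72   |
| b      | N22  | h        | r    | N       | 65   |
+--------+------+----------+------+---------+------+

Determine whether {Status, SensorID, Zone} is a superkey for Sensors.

All 12 rows have distinct {Status, SensorID, Zone} values, so {Status, SensorID, Zone} → (all attributes) holds and {Status, SensorID, Zone} is a superkey.

Yes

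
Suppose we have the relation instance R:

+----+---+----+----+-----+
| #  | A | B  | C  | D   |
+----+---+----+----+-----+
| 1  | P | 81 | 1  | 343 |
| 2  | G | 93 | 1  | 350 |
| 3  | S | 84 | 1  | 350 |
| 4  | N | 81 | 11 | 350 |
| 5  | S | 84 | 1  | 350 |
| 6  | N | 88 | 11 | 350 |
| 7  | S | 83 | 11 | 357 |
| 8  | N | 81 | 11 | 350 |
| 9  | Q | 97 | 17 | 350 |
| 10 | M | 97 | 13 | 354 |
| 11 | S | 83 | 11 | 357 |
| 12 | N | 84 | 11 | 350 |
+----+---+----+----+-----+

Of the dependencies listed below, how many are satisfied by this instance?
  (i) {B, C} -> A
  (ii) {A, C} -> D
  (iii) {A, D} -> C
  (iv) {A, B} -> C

4

(i) {B, C} -> A: every LHS value maps to a single RHS value — holds.
(ii) {A, C} -> D: every LHS value maps to a single RHS value — holds.
(iii) {A, D} -> C: every LHS value maps to a single RHS value — holds.
(iv) {A, B} -> C: every LHS value maps to a single RHS value — holds.
4 of the 4 dependencies hold.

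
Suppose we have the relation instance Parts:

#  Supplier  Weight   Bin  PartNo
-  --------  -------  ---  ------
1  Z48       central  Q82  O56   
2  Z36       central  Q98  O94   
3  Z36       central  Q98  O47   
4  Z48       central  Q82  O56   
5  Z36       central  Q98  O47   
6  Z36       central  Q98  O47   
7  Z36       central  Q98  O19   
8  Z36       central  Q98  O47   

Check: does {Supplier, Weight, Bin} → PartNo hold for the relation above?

(Supplier=Z48, Weight=central, Bin=Q82): rows 1, 4 → PartNo = O56, O56 ✓
(Supplier=Z36, Weight=central, Bin=Q98): rows 2, 3, 5, 6, 7, 8 → PartNo takes values {O94, O47, O19} — violation
Two rows agree on {Supplier, Weight, Bin} but differ on PartNo, so {Supplier, Weight, Bin} → PartNo does not hold.

No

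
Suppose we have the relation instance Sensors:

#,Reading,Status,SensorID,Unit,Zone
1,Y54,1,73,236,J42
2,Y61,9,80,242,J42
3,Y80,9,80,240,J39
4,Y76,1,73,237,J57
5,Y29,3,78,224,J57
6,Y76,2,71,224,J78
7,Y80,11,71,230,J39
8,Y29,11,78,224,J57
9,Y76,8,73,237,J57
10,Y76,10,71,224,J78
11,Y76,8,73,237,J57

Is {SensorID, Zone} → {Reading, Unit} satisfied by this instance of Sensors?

Yes

(SensorID=73, Zone=J42): row 1 → {Reading,Unit} = (Y54, 236) ✓
(SensorID=80, Zone=J42): row 2 → {Reading,Unit} = (Y61, 242) ✓
(SensorID=80, Zone=J39): row 3 → {Reading,Unit} = (Y80, 240) ✓
(SensorID=73, Zone=J57): rows 4, 9, 11 → {Reading,Unit} = (Y76, 237), (Y76, 237), (Y76, 237) ✓
(SensorID=78, Zone=J57): rows 5, 8 → {Reading,Unit} = (Y29, 224), (Y29, 224) ✓
(SensorID=71, Zone=J78): rows 6, 10 → {Reading,Unit} = (Y76, 224), (Y76, 224) ✓
(SensorID=71, Zone=J39): row 7 → {Reading,Unit} = (Y80, 230) ✓
Every {SensorID, Zone} value is associated with a single {Reading, Unit} value, so {SensorID, Zone} → {Reading, Unit} holds.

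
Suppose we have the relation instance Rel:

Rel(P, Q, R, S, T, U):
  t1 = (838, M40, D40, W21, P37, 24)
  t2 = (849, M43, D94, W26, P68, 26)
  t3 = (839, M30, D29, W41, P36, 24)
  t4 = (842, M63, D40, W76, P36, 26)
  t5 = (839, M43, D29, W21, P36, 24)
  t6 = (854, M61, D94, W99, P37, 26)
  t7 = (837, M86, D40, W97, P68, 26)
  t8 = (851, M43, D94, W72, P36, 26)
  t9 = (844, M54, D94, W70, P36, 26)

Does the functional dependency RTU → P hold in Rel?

No

(R=D40, T=P37, U=24): row 1 → P = 838 ✓
(R=D94, T=P68, U=26): row 2 → P = 849 ✓
(R=D29, T=P36, U=24): rows 3, 5 → P = 839, 839 ✓
(R=D40, T=P36, U=26): row 4 → P = 842 ✓
(R=D94, T=P37, U=26): row 6 → P = 854 ✓
(R=D40, T=P68, U=26): row 7 → P = 837 ✓
(R=D94, T=P36, U=26): rows 8, 9 → P takes values {851, 844} — violation
Two rows agree on RTU but differ on P, so RTU → P does not hold.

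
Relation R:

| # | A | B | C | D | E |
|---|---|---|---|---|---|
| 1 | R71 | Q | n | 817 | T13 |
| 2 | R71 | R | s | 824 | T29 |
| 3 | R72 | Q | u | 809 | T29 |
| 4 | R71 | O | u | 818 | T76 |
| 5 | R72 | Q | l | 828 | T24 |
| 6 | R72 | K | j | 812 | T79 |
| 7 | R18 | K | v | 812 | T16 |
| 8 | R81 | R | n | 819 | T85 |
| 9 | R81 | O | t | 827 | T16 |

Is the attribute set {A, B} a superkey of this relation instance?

No

Rows 3 and 5 have the same {A, B} value (A=R72, B=Q) but are distinct tuples, so {A, B} does not determine every attribute — not a superkey.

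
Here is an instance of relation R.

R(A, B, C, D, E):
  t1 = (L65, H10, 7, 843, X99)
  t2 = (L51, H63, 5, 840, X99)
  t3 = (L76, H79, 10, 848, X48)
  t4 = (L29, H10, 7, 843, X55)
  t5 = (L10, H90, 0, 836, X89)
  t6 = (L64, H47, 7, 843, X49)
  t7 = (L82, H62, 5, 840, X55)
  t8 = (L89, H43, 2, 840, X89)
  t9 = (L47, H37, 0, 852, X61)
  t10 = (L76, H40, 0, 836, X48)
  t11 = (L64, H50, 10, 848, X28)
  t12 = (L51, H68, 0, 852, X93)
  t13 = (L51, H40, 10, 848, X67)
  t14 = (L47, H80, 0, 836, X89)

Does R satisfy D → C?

D=843: rows 1, 4, 6 → C = 7, 7, 7 ✓
D=840: rows 2, 7, 8 → C takes values {5, 2} — violation
D=848: rows 3, 11, 13 → C = 10, 10, 10 ✓
D=836: rows 5, 10, 14 → C = 0, 0, 0 ✓
D=852: rows 9, 12 → C = 0, 0 ✓
Two rows agree on D but differ on C, so D → C does not hold.

No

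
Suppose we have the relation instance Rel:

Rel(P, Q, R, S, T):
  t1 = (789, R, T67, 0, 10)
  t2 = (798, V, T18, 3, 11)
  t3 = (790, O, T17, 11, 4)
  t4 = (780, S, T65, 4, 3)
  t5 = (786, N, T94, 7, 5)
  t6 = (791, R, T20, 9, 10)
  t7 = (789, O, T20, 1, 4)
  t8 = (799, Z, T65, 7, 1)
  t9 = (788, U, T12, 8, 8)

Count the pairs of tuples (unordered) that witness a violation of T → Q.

0

T=10: all 2 rows agree on Q — 0 pairs.
T=4: all 2 rows agree on Q — 0 pairs.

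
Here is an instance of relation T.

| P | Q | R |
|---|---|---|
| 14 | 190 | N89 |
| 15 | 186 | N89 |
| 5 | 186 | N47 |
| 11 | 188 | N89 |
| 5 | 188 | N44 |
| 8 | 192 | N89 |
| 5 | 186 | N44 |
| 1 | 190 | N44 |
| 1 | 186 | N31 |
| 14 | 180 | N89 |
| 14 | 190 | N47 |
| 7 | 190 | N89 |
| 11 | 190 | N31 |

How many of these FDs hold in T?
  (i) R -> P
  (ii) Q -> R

(i) R -> P: R=N89: 6 rows → P takes values {14, 15, 11, 8, 7} — violation; R=N47: 2 rows → P takes values {5, 14} — violation; R=N44: 3 rows → P takes values {5, 1} — violation; R=N31: 2 rows → P takes values {1, 11} — violation — fails.
(ii) Q -> R: Q=190: 5 rows → R takes values {N89, N44, N47, N31} — violation; Q=186: 4 rows → R takes values {N89, N47, N44, N31} — violation; Q=188: 2 rows → R takes values {N89, N44} — violation — fails.
None of the 2 dependencies hold.

0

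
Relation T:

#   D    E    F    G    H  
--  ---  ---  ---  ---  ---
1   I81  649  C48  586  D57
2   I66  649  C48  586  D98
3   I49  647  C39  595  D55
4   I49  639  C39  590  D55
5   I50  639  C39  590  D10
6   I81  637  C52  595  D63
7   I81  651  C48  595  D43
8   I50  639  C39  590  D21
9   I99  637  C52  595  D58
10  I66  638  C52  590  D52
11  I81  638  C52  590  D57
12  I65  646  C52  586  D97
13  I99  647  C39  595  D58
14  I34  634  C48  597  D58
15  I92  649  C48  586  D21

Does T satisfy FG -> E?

(F=C48, G=586): rows 1, 2, 15 → E = 649, 649, 649 ✓
(F=C39, G=595): rows 3, 13 → E = 647, 647 ✓
(F=C39, G=590): rows 4, 5, 8 → E = 639, 639, 639 ✓
(F=C52, G=595): rows 6, 9 → E = 637, 637 ✓
(F=C48, G=595): row 7 → E = 651 ✓
(F=C52, G=590): rows 10, 11 → E = 638, 638 ✓
(F=C52, G=586): row 12 → E = 646 ✓
(F=C48, G=597): row 14 → E = 634 ✓
Every FG value is associated with a single E value, so FG -> E holds.

Yes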